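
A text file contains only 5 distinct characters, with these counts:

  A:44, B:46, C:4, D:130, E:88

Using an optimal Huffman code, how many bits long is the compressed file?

Greedily combine the two least-frequent nodes:
C(4) + A(44) → 48
B(46) + 48 → 94
E(88) + 94 → 182
D(130) + 182 → 312
Total encoded bits = sum of merged weights = 48 + 94 + 182 + 312 = 636.

636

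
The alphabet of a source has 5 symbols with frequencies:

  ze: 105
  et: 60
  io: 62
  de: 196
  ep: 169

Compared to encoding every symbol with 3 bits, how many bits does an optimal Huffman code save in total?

Fixed-length: 3 bits × 592 symbols = 1776 bits.
Huffman merges:
et(60) + io(62) → 122
ze(105) + 122 → 227
ep(169) + de(196) → 365
227 + 365 → 592
Huffman total = 122 + 227 + 365 + 592 = 1306 bits.
Saving = 1776 − 1306 = 470 bits.

470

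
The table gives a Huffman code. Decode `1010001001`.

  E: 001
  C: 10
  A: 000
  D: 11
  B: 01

Read left to right; each codeword is recognised as soon as it completes (prefix code):
  10→C | 10→C | 001→E | 001→E
Decoded message: CCEE

CCEE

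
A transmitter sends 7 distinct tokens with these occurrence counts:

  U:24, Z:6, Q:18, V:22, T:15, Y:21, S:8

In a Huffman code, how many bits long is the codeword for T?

3

Build the tree from the bottom:
combine Z(6), S(8) → 14
combine 14, T(15) → 29
combine Q(18), Y(21) → 39
combine V(22), U(24) → 46
combine 29, 39 → 68
combine 46, 68 → 114
T's leaf is at depth 3, giving a 3-bit codeword.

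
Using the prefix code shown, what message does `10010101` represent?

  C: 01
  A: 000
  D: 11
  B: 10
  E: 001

Read left to right; each codeword is recognised as soon as it completes (prefix code):
  10→B | 01→C | 01→C | 01→C
Decoded message: BCCC

BCCC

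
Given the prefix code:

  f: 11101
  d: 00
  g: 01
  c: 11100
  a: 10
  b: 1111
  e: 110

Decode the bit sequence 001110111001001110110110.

Read left to right; each codeword is recognised as soon as it completes (prefix code):
  00→d | 11101→f | 110→e | 01→g | 00→d | 11101→f | 10→a | 110→e
Decoded message: dfegdfae

dfegdfae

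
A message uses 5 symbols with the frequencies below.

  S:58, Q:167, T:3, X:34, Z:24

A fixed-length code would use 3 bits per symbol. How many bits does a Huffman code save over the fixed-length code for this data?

365

Fixed-length: 3 bits × 286 symbols = 858 bits.
Huffman merges:
T(3) + Z(24) → 27
27 + X(34) → 61
S(58) + 61 → 119
119 + Q(167) → 286
Huffman total = 27 + 61 + 119 + 286 = 493 bits.
Saving = 858 − 493 = 365 bits.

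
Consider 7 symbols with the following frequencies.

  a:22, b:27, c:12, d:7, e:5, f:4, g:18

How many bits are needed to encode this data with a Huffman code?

Merge the two smallest weights repeatedly:
combine f(4), e(5) → 9
combine d(7), 9 → 16
combine c(12), 16 → 28
combine g(18), a(22) → 40
combine b(27), 28 → 55
combine 40, 55 → 95
Total encoded bits = sum of merged weights = 9 + 16 + 28 + 40 + 55 + 95 = 243.

243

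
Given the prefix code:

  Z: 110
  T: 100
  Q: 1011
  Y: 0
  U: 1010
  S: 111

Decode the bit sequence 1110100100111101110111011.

Read left to right; each codeword is recognised as soon as it completes (prefix code):
  111→S | 0→Y | 100→T | 100→T | 111→S | 1011→Q | 1011→Q | 1011→Q
Decoded message: SYTTSQQQ

SYTTSQQQ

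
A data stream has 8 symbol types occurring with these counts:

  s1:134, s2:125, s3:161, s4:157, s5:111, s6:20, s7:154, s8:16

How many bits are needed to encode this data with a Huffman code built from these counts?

Merge the two smallest weights repeatedly:
merge s8(16) and s6(20): 36
merge 36 and s5(111): 147
merge s2(125) and s1(134): 259
merge 147 and s7(154): 301
merge s4(157) and s3(161): 318
merge 259 and 301: 560
merge 318 and 560: 878
Each symbol's bit-cost is frequency × depth; summing gives 2499 bits (equivalently 36 + 147 + 259 + 301 + 318 + 560 + 878).

2499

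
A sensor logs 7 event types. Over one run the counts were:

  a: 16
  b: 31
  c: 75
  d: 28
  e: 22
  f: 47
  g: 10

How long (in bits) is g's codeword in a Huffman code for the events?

Huffman merges, smallest pair first:
combine g(10), a(16) → 26
combine e(22), 26 → 48
combine d(28), b(31) → 59
combine f(47), 48 → 95
combine 59, c(75) → 134
combine 95, 134 → 229
The subtree containing g is merged 4 times, so code length = 4.

4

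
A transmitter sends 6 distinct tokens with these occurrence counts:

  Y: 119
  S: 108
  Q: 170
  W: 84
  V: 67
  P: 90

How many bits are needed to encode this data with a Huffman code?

1625

Build the Huffman tree bottom-up:
combine V(67), W(84) → 151
combine P(90), S(108) → 198
combine Y(119), 151 → 270
combine Q(170), 198 → 368
combine 270, 368 → 638
Total encoded bits = sum of merged weights = 151 + 198 + 270 + 368 + 638 = 1625.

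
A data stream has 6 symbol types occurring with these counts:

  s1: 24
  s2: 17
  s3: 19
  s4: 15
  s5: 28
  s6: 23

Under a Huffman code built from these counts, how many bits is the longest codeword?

3

Merge the two lowest-weight nodes at each step:
merge s4(15) and s2(17): 32
merge s3(19) and s6(23): 42
merge s1(24) and s5(28): 52
merge 32 and 42: 74
merge 52 and 74: 126
The first pair merged (s4, s2) ends up deepest, at depth 3.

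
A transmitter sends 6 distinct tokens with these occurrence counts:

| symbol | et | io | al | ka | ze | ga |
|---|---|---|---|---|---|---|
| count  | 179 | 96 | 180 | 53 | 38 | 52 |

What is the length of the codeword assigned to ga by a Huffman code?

Repeatedly merge the two smallest:
ze(38) + ga(52) → 90
ka(53) + 90 → 143
io(96) + 143 → 239
et(179) + al(180) → 359
239 + 359 → 598
The subtree containing ga is merged 4 times, so code length = 4.

4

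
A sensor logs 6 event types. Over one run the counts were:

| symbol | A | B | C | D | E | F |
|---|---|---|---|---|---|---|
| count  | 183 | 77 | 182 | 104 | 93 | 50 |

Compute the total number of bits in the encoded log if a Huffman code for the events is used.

Merge the two smallest weights repeatedly:
F(50) + B(77) → 127
E(93) + D(104) → 197
127 + C(182) → 309
A(183) + 197 → 380
309 + 380 → 689
The encoded length is the sum of every internal node's weight: 127 + 197 + 309 + 380 + 689 = 1702 bits.

1702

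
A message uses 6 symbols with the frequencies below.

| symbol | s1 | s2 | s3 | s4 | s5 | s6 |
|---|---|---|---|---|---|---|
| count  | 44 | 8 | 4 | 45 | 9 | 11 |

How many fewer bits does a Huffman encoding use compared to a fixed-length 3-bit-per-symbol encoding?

102

Fixed-length: 3 bits × 121 symbols = 363 bits.
Huffman merges:
combine s3(4), s2(8) → 12
combine s5(9), s6(11) → 20
combine 12, 20 → 32
combine 32, s1(44) → 76
combine s4(45), 76 → 121
Huffman total = 12 + 20 + 32 + 76 + 121 = 261 bits.
Saving = 363 − 261 = 102 bits.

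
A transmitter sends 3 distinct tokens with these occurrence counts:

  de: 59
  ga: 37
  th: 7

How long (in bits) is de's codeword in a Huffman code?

Repeatedly merge the two smallest:
th(7) + ga(37) → 44
44 + de(59) → 103
de is merged only at the final step, so code length = 1.

1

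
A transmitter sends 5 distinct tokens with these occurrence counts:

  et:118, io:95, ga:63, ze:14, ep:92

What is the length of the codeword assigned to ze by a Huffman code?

3

Repeatedly merge the two smallest:
combine ze(14), ga(63) → 77
combine 77, ep(92) → 169
combine io(95), et(118) → 213
combine 169, 213 → 382
The subtree containing ze is merged 3 times, so code length = 3.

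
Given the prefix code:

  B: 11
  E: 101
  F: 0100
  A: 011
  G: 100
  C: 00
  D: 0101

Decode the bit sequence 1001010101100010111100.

Read left to right; each codeword is recognised as soon as it completes (prefix code):
  100→G | 101→E | 0101→D | 100→G | 0101→D | 11→B | 100→G
Decoded message: GEDGDBG

GEDGDBG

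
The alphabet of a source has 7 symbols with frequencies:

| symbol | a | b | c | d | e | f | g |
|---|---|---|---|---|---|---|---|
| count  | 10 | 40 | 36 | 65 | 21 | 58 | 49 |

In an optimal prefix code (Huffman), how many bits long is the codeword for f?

Repeatedly merge the two smallest:
merge a(10) and e(21): 31
merge 31 and c(36): 67
merge b(40) and g(49): 89
merge f(58) and d(65): 123
merge 67 and 89: 156
merge 123 and 156: 279
f's leaf is at depth 2, giving a 2-bit codeword.

2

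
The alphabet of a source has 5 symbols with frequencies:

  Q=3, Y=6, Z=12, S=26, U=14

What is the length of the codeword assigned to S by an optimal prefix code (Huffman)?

1

Huffman merges, smallest pair first:
Q(3) + Y(6) → 9
9 + Z(12) → 21
U(14) + 21 → 35
S(26) + 35 → 61
S is merged only at the final step, so code length = 1.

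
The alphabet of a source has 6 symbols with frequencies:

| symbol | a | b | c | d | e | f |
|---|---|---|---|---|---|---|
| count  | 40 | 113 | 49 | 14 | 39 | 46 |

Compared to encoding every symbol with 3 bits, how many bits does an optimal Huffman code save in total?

Fixed-length: 3 bits × 301 symbols = 903 bits.
Huffman merges:
merge d(14) and e(39): 53
merge a(40) and f(46): 86
merge c(49) and 53: 102
merge 86 and 102: 188
merge b(113) and 188: 301
Huffman total = 53 + 86 + 102 + 188 + 301 = 730 bits.
Saving = 903 − 730 = 173 bits.

173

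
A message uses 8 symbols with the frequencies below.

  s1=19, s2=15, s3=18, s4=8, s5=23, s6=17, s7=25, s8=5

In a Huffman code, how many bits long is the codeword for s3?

Build the tree from the bottom:
combine s8(5), s4(8) → 13
combine 13, s2(15) → 28
combine s6(17), s3(18) → 35
combine s1(19), s5(23) → 42
combine s7(25), 28 → 53
combine 35, 42 → 77
combine 53, 77 → 130
The subtree containing s3 is merged 3 times, so code length = 3.

3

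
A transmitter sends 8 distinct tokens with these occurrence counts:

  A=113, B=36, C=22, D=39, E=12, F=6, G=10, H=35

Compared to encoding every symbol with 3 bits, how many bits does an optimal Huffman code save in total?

Fixed-length: 3 bits × 273 symbols = 819 bits.
Huffman merges:
combine F(6), G(10) → 16
combine E(12), 16 → 28
combine C(22), 28 → 50
combine H(35), B(36) → 71
combine D(39), 50 → 89
combine 71, 89 → 160
combine A(113), 160 → 273
Huffman total = 16 + 28 + 50 + 71 + 89 + 160 + 273 = 687 bits.
Saving = 819 − 687 = 132 bits.

132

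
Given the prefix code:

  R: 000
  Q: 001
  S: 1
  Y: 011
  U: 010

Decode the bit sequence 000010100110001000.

RUSQSRSR

Read left to right; each codeword is recognised as soon as it completes (prefix code):
  000→R | 010→U | 1→S | 001→Q | 1→S | 000→R | 1→S | 000→R
Decoded message: RUSQSRSR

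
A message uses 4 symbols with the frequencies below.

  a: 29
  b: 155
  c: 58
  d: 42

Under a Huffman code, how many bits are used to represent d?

3

Build the tree from the bottom:
merge a(29) and d(42): 71
merge c(58) and 71: 129
merge 129 and b(155): 284
The subtree containing d is merged 3 times, so code length = 3.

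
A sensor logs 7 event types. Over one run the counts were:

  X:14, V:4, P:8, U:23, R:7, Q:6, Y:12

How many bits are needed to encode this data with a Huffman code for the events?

195

Merge the two smallest weights repeatedly:
merge V(4) and Q(6): 10
merge R(7) and P(8): 15
merge 10 and Y(12): 22
merge X(14) and 15: 29
merge 22 and U(23): 45
merge 29 and 45: 74
Each symbol's bit-cost is frequency × depth; summing gives 195 bits (equivalently 10 + 15 + 22 + 29 + 45 + 74).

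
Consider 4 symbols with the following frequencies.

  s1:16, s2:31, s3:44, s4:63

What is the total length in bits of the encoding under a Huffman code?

292

Greedily combine the two least-frequent nodes:
merge s1(16) and s2(31): 47
merge s3(44) and 47: 91
merge s4(63) and 91: 154
The encoded length is the sum of every internal node's weight: 47 + 91 + 154 = 292 bits.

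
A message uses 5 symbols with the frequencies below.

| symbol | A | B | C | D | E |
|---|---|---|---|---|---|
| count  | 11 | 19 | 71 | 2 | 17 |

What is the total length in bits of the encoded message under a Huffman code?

Merge the two smallest weights repeatedly:
merge D(2) and A(11): 13
merge 13 and E(17): 30
merge B(19) and 30: 49
merge 49 and C(71): 120
Each symbol's bit-cost is frequency × depth; summing gives 212 bits (equivalently 13 + 30 + 49 + 120).

212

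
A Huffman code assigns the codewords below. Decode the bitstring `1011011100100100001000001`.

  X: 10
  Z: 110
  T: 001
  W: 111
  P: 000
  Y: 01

Read left to right; each codeword is recognised as soon as it completes (prefix code):
  10→X | 110→Z | 111→W | 001→T | 001→T | 000→P | 01→Y | 000→P | 001→T
Decoded message: XZWTTPYPT

XZWTTPYPT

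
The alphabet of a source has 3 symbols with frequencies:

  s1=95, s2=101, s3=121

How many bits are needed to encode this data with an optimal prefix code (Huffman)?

Build the Huffman tree bottom-up:
merge s1(95) and s2(101): 196
merge s3(121) and 196: 317
Total encoded bits = sum of merged weights = 196 + 317 = 513.

513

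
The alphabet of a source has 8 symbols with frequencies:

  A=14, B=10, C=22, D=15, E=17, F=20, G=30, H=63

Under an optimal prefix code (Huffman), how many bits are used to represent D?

3

Huffman merges, smallest pair first:
combine B(10), A(14) → 24
combine D(15), E(17) → 32
combine F(20), C(22) → 42
combine 24, G(30) → 54
combine 32, 42 → 74
combine 54, H(63) → 117
combine 74, 117 → 191
D sits 3 levels below the root, so its codeword is 3 bits.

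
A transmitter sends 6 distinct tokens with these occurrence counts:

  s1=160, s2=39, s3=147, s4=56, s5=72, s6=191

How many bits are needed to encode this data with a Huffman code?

1592

Merge the two smallest weights repeatedly:
merge s2(39) and s4(56): 95
merge s5(72) and 95: 167
merge s3(147) and s1(160): 307
merge 167 and s6(191): 358
merge 307 and 358: 665
The encoded length is the sum of every internal node's weight: 95 + 167 + 307 + 358 + 665 = 1592 bits.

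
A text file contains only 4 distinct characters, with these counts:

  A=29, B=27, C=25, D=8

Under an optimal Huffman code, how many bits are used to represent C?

2

Build the tree from the bottom:
merge D(8) and C(25): 33
merge B(27) and A(29): 56
merge 33 and 56: 89
The subtree containing C is merged 2 times, so code length = 2.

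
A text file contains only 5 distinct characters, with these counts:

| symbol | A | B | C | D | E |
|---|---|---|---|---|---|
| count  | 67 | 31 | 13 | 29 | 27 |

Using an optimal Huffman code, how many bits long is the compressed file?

367

Build the Huffman tree bottom-up:
C(13) + E(27) → 40
D(29) + B(31) → 60
40 + 60 → 100
A(67) + 100 → 167
Total encoded bits = sum of merged weights = 40 + 60 + 100 + 167 = 367.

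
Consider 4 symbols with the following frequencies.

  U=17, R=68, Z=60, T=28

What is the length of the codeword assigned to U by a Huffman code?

Build the tree from the bottom:
combine U(17), T(28) → 45
combine 45, Z(60) → 105
combine R(68), 105 → 173
U's leaf is at depth 3, giving a 3-bit codeword.

3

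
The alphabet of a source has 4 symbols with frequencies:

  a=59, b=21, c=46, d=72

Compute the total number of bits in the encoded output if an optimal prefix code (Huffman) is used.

391

Merge the two smallest weights repeatedly:
combine b(21), c(46) → 67
combine a(59), 67 → 126
combine d(72), 126 → 198
Each symbol's bit-cost is frequency × depth; summing gives 391 bits (equivalently 67 + 126 + 198).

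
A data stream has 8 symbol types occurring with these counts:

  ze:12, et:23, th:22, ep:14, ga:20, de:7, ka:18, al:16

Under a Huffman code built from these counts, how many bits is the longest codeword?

4

Merge the two lowest-weight nodes at each step:
combine de(7), ze(12) → 19
combine ep(14), al(16) → 30
combine ka(18), 19 → 37
combine ga(20), th(22) → 42
combine et(23), 30 → 53
combine 37, 42 → 79
combine 53, 79 → 132
The rarest symbols sit at the bottom; the longest codeword is 4 bits.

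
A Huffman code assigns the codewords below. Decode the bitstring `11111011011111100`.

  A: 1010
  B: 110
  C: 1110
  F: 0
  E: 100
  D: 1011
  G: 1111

GDFGBF

Read left to right; each codeword is recognised as soon as it completes (prefix code):
  1111→G | 1011→D | 0→F | 1111→G | 110→B | 0→F
Decoded message: GDFGBF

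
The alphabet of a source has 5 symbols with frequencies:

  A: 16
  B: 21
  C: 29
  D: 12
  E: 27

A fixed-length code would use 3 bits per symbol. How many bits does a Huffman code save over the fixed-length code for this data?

77

Fixed-length: 3 bits × 105 symbols = 315 bits.
Huffman merges:
combine D(12), A(16) → 28
combine B(21), E(27) → 48
combine 28, C(29) → 57
combine 48, 57 → 105
Huffman total = 28 + 48 + 57 + 105 = 238 bits.
Saving = 315 − 238 = 77 bits.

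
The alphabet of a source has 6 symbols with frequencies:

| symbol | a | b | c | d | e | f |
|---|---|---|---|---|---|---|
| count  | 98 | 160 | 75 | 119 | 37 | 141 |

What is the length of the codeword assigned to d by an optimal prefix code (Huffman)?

Build the tree from the bottom:
e(37) + c(75) → 112
a(98) + 112 → 210
d(119) + f(141) → 260
b(160) + 210 → 370
260 + 370 → 630
d's leaf is at depth 2, giving a 2-bit codeword.

2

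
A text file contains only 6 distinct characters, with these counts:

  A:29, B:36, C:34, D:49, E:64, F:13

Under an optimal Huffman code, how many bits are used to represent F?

3

Huffman merges, smallest pair first:
combine F(13), A(29) → 42
combine C(34), B(36) → 70
combine 42, D(49) → 91
combine E(64), 70 → 134
combine 91, 134 → 225
F's leaf is at depth 3, giving a 3-bit codeword.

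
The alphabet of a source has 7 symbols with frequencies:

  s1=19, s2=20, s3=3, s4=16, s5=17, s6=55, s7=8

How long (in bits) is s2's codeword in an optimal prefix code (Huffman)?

3

Huffman merges, smallest pair first:
merge s3(3) and s7(8): 11
merge 11 and s4(16): 27
merge s5(17) and s1(19): 36
merge s2(20) and 27: 47
merge 36 and 47: 83
merge s6(55) and 83: 138
s2 sits 3 levels below the root, so its codeword is 3 bits.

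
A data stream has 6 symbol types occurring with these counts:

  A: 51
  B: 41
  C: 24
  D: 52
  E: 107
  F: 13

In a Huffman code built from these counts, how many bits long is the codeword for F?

Repeatedly merge the two smallest:
F(13) + C(24) → 37
37 + B(41) → 78
A(51) + D(52) → 103
78 + 103 → 181
E(107) + 181 → 288
The subtree containing F is merged 4 times, so code length = 4.

4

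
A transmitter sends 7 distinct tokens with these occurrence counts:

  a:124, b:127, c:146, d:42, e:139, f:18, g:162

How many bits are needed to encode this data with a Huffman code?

Merge the two smallest weights repeatedly:
f(18) + d(42) → 60
60 + a(124) → 184
b(127) + e(139) → 266
c(146) + g(162) → 308
184 + 266 → 450
308 + 450 → 758
Total encoded bits = sum of merged weights = 60 + 184 + 266 + 308 + 450 + 758 = 2026.

2026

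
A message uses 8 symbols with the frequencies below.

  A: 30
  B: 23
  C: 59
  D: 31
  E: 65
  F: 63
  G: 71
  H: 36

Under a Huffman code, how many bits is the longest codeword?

Merge the two lowest-weight nodes at each step:
merge B(23) and A(30): 53
merge D(31) and H(36): 67
merge 53 and C(59): 112
merge F(63) and E(65): 128
merge 67 and G(71): 138
merge 112 and 128: 240
merge 138 and 240: 378
The first pair merged (B, A) ends up deepest, at depth 4.

4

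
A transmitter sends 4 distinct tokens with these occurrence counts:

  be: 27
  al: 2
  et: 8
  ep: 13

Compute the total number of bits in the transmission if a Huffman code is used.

Build the Huffman tree bottom-up:
merge al(2) and et(8): 10
merge 10 and ep(13): 23
merge 23 and be(27): 50
The encoded length is the sum of every internal node's weight: 10 + 23 + 50 = 83 bits.

83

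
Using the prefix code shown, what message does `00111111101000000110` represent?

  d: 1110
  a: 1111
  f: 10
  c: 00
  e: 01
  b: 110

cadfccef

Read left to right; each codeword is recognised as soon as it completes (prefix code):
  00→c | 1111→a | 1110→d | 10→f | 00→c | 00→c | 01→e | 10→f
Decoded message: cadfccef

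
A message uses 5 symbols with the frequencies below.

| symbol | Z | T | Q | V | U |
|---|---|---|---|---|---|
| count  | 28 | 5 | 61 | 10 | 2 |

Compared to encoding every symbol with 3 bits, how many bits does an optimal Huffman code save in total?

143

Fixed-length: 3 bits × 106 symbols = 318 bits.
Huffman merges:
U(2) + T(5) → 7
7 + V(10) → 17
17 + Z(28) → 45
45 + Q(61) → 106
Huffman total = 7 + 17 + 45 + 106 = 175 bits.
Saving = 318 − 175 = 143 bits.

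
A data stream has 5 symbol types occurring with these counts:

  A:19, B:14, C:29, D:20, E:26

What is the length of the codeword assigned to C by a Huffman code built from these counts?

2

Huffman merges, smallest pair first:
B(14) + A(19) → 33
D(20) + E(26) → 46
C(29) + 33 → 62
46 + 62 → 108
The subtree containing C is merged 2 times, so code length = 2.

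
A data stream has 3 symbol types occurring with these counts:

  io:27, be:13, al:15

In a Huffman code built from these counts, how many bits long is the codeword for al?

2

Repeatedly merge the two smallest:
be(13) + al(15) → 28
io(27) + 28 → 55
al's leaf is at depth 2, giving a 2-bit codeword.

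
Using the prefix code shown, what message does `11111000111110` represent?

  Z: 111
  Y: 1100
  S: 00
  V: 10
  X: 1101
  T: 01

Read left to right; each codeword is recognised as soon as it completes (prefix code):
  111→Z | 1100→Y | 01→T | 111→Z | 10→V
Decoded message: ZYTZV

ZYTZV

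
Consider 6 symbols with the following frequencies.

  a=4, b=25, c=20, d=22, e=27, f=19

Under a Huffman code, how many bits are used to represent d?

3

Repeatedly merge the two smallest:
a(4) + f(19) → 23
c(20) + d(22) → 42
23 + b(25) → 48
e(27) + 42 → 69
48 + 69 → 117
The subtree containing d is merged 3 times, so code length = 3.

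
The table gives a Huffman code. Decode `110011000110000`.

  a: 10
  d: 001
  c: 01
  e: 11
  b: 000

Read left to right; each codeword is recognised as soon as it completes (prefix code):
  11→e | 001→d | 10→a | 001→d | 10→a | 000→b
Decoded message: edadab

edadab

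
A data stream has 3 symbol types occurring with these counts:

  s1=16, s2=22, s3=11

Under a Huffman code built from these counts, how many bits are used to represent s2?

1

Repeatedly merge the two smallest:
merge s3(11) and s1(16): 27
merge s2(22) and 27: 49
s2 sits one level below the root: a 1-bit codeword.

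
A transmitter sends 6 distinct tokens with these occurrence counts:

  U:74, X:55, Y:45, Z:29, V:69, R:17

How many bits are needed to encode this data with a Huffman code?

715

Merge the two smallest weights repeatedly:
R(17) + Z(29) → 46
Y(45) + 46 → 91
X(55) + V(69) → 124
U(74) + 91 → 165
124 + 165 → 289
Total encoded bits = sum of merged weights = 46 + 91 + 124 + 165 + 289 = 715.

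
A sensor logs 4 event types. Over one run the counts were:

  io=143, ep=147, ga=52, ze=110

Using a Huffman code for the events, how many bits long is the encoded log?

904

Merge the two smallest weights repeatedly:
merge ga(52) and ze(110): 162
merge io(143) and ep(147): 290
merge 162 and 290: 452
Total encoded bits = sum of merged weights = 162 + 290 + 452 = 904.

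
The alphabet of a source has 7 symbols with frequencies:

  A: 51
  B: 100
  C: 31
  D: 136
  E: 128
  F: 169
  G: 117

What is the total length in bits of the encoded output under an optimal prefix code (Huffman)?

1973

Build the Huffman tree bottom-up:
combine C(31), A(51) → 82
combine 82, B(100) → 182
combine G(117), E(128) → 245
combine D(136), F(169) → 305
combine 182, 245 → 427
combine 305, 427 → 732
Total encoded bits = sum of merged weights = 82 + 182 + 245 + 305 + 427 + 732 = 1973.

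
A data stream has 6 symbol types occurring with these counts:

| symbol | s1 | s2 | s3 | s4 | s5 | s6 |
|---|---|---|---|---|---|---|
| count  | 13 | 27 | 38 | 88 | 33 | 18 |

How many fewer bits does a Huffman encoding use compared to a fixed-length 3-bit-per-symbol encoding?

Fixed-length: 3 bits × 217 symbols = 651 bits.
Huffman merges:
s1(13) + s6(18) → 31
s2(27) + 31 → 58
s5(33) + s3(38) → 71
58 + 71 → 129
s4(88) + 129 → 217
Huffman total = 31 + 58 + 71 + 129 + 217 = 506 bits.
Saving = 651 − 506 = 145 bits.

145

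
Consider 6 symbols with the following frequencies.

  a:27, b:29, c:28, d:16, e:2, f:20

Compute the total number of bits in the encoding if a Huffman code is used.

300

Merge the two smallest weights repeatedly:
combine e(2), d(16) → 18
combine 18, f(20) → 38
combine a(27), c(28) → 55
combine b(29), 38 → 67
combine 55, 67 → 122
Total encoded bits = sum of merged weights = 18 + 38 + 55 + 67 + 122 = 300.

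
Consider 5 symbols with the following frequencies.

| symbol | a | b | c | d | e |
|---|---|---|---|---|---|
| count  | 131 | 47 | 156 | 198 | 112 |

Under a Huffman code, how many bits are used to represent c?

2

Repeatedly merge the two smallest:
merge b(47) and e(112): 159
merge a(131) and c(156): 287
merge 159 and d(198): 357
merge 287 and 357: 644
c's leaf is at depth 2, giving a 2-bit codeword.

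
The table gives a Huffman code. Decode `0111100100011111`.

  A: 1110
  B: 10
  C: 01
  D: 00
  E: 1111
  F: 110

CACDCE

Read left to right; each codeword is recognised as soon as it completes (prefix code):
  01→C | 1110→A | 01→C | 00→D | 01→C | 1111→E
Decoded message: CACDCE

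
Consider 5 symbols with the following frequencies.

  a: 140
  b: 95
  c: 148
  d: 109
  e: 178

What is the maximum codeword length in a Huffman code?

Merge the two lowest-weight nodes at each step:
combine b(95), d(109) → 204
combine a(140), c(148) → 288
combine e(178), 204 → 382
combine 288, 382 → 670
Maximum depth reached is 3.

3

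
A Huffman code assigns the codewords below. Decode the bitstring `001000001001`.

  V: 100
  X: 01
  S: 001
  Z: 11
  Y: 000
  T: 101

SYSS

Read left to right; each codeword is recognised as soon as it completes (prefix code):
  001→S | 000→Y | 001→S | 001→S
Decoded message: SYSS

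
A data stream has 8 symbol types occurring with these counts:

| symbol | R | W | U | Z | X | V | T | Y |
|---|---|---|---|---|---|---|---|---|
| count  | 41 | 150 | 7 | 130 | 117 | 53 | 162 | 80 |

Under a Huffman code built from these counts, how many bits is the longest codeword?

5

Merge the two lowest-weight nodes at each step:
merge U(7) and R(41): 48
merge 48 and V(53): 101
merge Y(80) and 101: 181
merge X(117) and Z(130): 247
merge W(150) and T(162): 312
merge 181 and 247: 428
merge 312 and 428: 740
The first pair merged (U, R) ends up deepest, at depth 5.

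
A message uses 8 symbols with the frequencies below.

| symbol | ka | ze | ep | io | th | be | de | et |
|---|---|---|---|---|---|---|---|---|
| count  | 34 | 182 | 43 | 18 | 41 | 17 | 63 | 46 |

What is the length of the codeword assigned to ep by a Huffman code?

4

Huffman merges, smallest pair first:
merge be(17) and io(18): 35
merge ka(34) and 35: 69
merge th(41) and ep(43): 84
merge et(46) and de(63): 109
merge 69 and 84: 153
merge 109 and 153: 262
merge ze(182) and 262: 444
The subtree containing ep is merged 4 times, so code length = 4.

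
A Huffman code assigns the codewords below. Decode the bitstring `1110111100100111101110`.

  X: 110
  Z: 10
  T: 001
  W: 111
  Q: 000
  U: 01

Read left to right; each codeword is recognised as soon as it completes (prefix code):
  111→W | 01→U | 111→W | 001→T | 001→T | 111→W | 01→U | 110→X
Decoded message: WUWTTWUX

WUWTTWUX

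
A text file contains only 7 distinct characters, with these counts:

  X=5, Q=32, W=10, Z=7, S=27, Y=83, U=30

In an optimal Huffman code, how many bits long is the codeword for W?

4

Huffman merges, smallest pair first:
X(5) + Z(7) → 12
W(10) + 12 → 22
22 + S(27) → 49
U(30) + Q(32) → 62
49 + 62 → 111
Y(83) + 111 → 194
The subtree containing W is merged 4 times, so code length = 4.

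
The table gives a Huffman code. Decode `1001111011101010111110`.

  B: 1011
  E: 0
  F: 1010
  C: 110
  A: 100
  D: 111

ADBFBDE

Read left to right; each codeword is recognised as soon as it completes (prefix code):
  100→A | 111→D | 1011→B | 1010→F | 1011→B | 111→D | 0→E
Decoded message: ADBFBDE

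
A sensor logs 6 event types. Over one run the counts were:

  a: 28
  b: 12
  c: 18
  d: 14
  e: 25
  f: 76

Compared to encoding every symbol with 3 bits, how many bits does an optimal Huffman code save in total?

126

Fixed-length: 3 bits × 173 symbols = 519 bits.
Huffman merges:
b(12) + d(14) → 26
c(18) + e(25) → 43
26 + a(28) → 54
43 + 54 → 97
f(76) + 97 → 173
Huffman total = 26 + 43 + 54 + 97 + 173 = 393 bits.
Saving = 519 − 393 = 126 bits.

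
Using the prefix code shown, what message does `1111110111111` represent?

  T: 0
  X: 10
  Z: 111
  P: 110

ZZTZZ

Read left to right; each codeword is recognised as soon as it completes (prefix code):
  111→Z | 111→Z | 0→T | 111→Z | 111→Z
Decoded message: ZZTZZ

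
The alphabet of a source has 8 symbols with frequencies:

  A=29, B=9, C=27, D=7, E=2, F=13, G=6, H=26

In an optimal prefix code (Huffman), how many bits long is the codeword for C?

Huffman merges, smallest pair first:
E(2) + G(6) → 8
D(7) + 8 → 15
B(9) + F(13) → 22
15 + 22 → 37
H(26) + C(27) → 53
A(29) + 37 → 66
53 + 66 → 119
C's leaf is at depth 2, giving a 2-bit codeword.

2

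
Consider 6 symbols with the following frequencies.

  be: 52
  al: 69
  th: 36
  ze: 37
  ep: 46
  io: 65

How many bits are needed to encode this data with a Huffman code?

Merge the two smallest weights repeatedly:
merge th(36) and ze(37): 73
merge ep(46) and be(52): 98
merge io(65) and al(69): 134
merge 73 and 98: 171
merge 134 and 171: 305
Each symbol's bit-cost is frequency × depth; summing gives 781 bits (equivalently 73 + 98 + 134 + 171 + 305).

781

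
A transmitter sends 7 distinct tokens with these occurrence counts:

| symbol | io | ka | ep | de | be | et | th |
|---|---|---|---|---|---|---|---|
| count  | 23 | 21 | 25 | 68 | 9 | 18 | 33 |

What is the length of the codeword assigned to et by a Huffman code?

Build the tree from the bottom:
be(9) + et(18) → 27
ka(21) + io(23) → 44
ep(25) + 27 → 52
th(33) + 44 → 77
52 + de(68) → 120
77 + 120 → 197
et sits 4 levels below the root, so its codeword is 4 bits.

4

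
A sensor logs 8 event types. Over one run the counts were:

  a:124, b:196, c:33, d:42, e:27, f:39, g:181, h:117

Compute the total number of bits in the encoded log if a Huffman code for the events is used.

Merge the two smallest weights repeatedly:
e(27) + c(33) → 60
f(39) + d(42) → 81
60 + 81 → 141
h(117) + a(124) → 241
141 + g(181) → 322
b(196) + 241 → 437
322 + 437 → 759
Each symbol's bit-cost is frequency × depth; summing gives 2041 bits (equivalently 60 + 81 + 141 + 241 + 322 + 437 + 759).

2041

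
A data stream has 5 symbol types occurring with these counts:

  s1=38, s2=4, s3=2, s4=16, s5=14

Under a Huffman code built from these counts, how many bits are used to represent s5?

Huffman merges, smallest pair first:
merge s3(2) and s2(4): 6
merge 6 and s5(14): 20
merge s4(16) and 20: 36
merge 36 and s1(38): 74
The subtree containing s5 is merged 3 times, so code length = 3.

3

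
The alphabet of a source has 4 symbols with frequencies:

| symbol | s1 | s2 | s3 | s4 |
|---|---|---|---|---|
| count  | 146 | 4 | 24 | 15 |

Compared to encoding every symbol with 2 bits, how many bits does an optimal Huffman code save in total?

127

Fixed-length: 2 bits × 189 symbols = 378 bits.
Huffman merges:
merge s2(4) and s4(15): 19
merge 19 and s3(24): 43
merge 43 and s1(146): 189
Huffman total = 19 + 43 + 189 = 251 bits.
Saving = 378 − 251 = 127 bits.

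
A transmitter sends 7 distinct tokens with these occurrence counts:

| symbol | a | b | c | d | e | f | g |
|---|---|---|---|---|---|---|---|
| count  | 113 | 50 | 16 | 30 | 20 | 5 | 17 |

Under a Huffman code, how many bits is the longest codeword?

Merge the two lowest-weight nodes at each step:
f(5) + c(16) → 21
g(17) + e(20) → 37
21 + d(30) → 51
37 + b(50) → 87
51 + 87 → 138
a(113) + 138 → 251
The first pair merged (f, c) ends up deepest, at depth 4.

4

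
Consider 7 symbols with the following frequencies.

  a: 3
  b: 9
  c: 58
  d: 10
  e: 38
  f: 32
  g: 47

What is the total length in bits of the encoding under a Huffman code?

Greedily combine the two least-frequent nodes:
a(3) + b(9) → 12
d(10) + 12 → 22
22 + f(32) → 54
e(38) + g(47) → 85
54 + c(58) → 112
85 + 112 → 197
Total encoded bits = sum of merged weights = 12 + 22 + 54 + 85 + 112 + 197 = 482.

482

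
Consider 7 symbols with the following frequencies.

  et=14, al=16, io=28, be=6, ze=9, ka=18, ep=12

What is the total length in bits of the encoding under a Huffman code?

278

Greedily combine the two least-frequent nodes:
be(6) + ze(9) → 15
ep(12) + et(14) → 26
15 + al(16) → 31
ka(18) + 26 → 44
io(28) + 31 → 59
44 + 59 → 103
Each symbol's bit-cost is frequency × depth; summing gives 278 bits (equivalently 15 + 26 + 31 + 44 + 59 + 103).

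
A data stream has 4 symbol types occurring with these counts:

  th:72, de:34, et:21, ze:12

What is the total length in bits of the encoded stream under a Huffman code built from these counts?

239

Merge the two smallest weights repeatedly:
merge ze(12) and et(21): 33
merge 33 and de(34): 67
merge 67 and th(72): 139
Total encoded bits = sum of merged weights = 33 + 67 + 139 = 239.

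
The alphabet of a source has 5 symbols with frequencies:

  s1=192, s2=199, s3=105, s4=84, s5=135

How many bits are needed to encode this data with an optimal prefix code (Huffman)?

1619

Greedily combine the two least-frequent nodes:
s4(84) + s3(105) → 189
s5(135) + 189 → 324
s1(192) + s2(199) → 391
324 + 391 → 715
Total encoded bits = sum of merged weights = 189 + 324 + 391 + 715 = 1619.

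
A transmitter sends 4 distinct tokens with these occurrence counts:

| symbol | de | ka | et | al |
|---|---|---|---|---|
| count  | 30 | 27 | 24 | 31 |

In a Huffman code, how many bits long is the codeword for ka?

Huffman merges, smallest pair first:
merge et(24) and ka(27): 51
merge de(30) and al(31): 61
merge 51 and 61: 112
ka sits 2 levels below the root, so its codeword is 2 bits.

2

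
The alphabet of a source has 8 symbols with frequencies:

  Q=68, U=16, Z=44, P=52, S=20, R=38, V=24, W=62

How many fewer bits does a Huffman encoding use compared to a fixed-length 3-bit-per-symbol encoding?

34

Fixed-length: 3 bits × 324 symbols = 972 bits.
Huffman merges:
combine U(16), S(20) → 36
combine V(24), 36 → 60
combine R(38), Z(44) → 82
combine P(52), 60 → 112
combine W(62), Q(68) → 130
combine 82, 112 → 194
combine 130, 194 → 324
Huffman total = 36 + 60 + 82 + 112 + 130 + 194 + 324 = 938 bits.
Saving = 972 − 938 = 34 bits.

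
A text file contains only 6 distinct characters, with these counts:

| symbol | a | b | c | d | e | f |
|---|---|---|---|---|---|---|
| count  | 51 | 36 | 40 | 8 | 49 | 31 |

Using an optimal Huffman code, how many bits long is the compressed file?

Merge the two smallest weights repeatedly:
combine d(8), f(31) → 39
combine b(36), 39 → 75
combine c(40), e(49) → 89
combine a(51), 75 → 126
combine 89, 126 → 215
The encoded length is the sum of every internal node's weight: 39 + 75 + 89 + 126 + 215 = 544 bits.

544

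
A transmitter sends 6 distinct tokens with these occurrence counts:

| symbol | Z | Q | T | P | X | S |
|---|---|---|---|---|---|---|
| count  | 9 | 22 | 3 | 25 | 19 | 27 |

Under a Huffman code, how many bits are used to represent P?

Repeatedly merge the two smallest:
T(3) + Z(9) → 12
12 + X(19) → 31
Q(22) + P(25) → 47
S(27) + 31 → 58
47 + 58 → 105
The subtree containing P is merged 2 times, so code length = 2.

2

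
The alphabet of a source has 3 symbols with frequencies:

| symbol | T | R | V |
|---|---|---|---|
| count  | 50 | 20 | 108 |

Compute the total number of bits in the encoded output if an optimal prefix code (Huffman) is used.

248

Merge the two smallest weights repeatedly:
R(20) + T(50) → 70
70 + V(108) → 178
Total encoded bits = sum of merged weights = 70 + 178 = 248.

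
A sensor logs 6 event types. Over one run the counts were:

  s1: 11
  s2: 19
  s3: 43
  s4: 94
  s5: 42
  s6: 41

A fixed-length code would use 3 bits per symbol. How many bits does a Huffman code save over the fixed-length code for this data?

158

Fixed-length: 3 bits × 250 symbols = 750 bits.
Huffman merges:
merge s1(11) and s2(19): 30
merge 30 and s6(41): 71
merge s5(42) and s3(43): 85
merge 71 and 85: 156
merge s4(94) and 156: 250
Huffman total = 30 + 71 + 85 + 156 + 250 = 592 bits.
Saving = 750 − 592 = 158 bits.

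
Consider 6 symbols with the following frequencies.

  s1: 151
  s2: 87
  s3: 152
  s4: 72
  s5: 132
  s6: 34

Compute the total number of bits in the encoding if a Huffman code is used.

1555

Merge the two smallest weights repeatedly:
s6(34) + s4(72) → 106
s2(87) + 106 → 193
s5(132) + s1(151) → 283
s3(152) + 193 → 345
283 + 345 → 628
Total encoded bits = sum of merged weights = 106 + 193 + 283 + 345 + 628 = 1555.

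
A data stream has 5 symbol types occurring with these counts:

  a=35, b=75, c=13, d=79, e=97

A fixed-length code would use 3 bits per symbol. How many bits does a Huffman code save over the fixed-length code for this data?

Fixed-length: 3 bits × 299 symbols = 897 bits.
Huffman merges:
c(13) + a(35) → 48
48 + b(75) → 123
d(79) + e(97) → 176
123 + 176 → 299
Huffman total = 48 + 123 + 176 + 299 = 646 bits.
Saving = 897 − 646 = 251 bits.

251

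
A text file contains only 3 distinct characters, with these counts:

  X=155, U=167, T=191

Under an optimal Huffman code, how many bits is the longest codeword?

Merge the two lowest-weight nodes at each step:
combine X(155), U(167) → 322
combine T(191), 322 → 513
The rarest symbols sit at the bottom; the longest codeword is 2 bits.

2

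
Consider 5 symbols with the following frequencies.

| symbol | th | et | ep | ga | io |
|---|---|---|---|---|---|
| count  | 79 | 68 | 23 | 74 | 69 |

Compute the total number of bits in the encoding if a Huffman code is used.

717

Merge the two smallest weights repeatedly:
combine ep(23), et(68) → 91
combine io(69), ga(74) → 143
combine th(79), 91 → 170
combine 143, 170 → 313
The encoded length is the sum of every internal node's weight: 91 + 143 + 170 + 313 = 717 bits.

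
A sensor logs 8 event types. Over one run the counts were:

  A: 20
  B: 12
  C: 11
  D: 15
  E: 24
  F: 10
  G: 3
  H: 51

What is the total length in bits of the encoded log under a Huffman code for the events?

Greedily combine the two least-frequent nodes:
G(3) + F(10) → 13
C(11) + B(12) → 23
13 + D(15) → 28
A(20) + 23 → 43
E(24) + 28 → 52
43 + H(51) → 94
52 + 94 → 146
Total encoded bits = sum of merged weights = 13 + 23 + 28 + 43 + 52 + 94 + 146 = 399.

399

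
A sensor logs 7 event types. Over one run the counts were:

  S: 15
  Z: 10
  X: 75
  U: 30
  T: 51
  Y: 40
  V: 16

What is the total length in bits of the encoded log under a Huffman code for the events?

Build the Huffman tree bottom-up:
combine Z(10), S(15) → 25
combine V(16), 25 → 41
combine U(30), Y(40) → 70
combine 41, T(51) → 92
combine 70, X(75) → 145
combine 92, 145 → 237
Each symbol's bit-cost is frequency × depth; summing gives 610 bits (equivalently 25 + 41 + 70 + 92 + 145 + 237).

610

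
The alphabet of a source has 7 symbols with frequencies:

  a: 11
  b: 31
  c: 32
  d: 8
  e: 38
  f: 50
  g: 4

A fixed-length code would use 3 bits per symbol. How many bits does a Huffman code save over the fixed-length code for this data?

85

Fixed-length: 3 bits × 174 symbols = 522 bits.
Huffman merges:
g(4) + d(8) → 12
a(11) + 12 → 23
23 + b(31) → 54
c(32) + e(38) → 70
f(50) + 54 → 104
70 + 104 → 174
Huffman total = 12 + 23 + 54 + 70 + 104 + 174 = 437 bits.
Saving = 522 − 437 = 85 bits.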